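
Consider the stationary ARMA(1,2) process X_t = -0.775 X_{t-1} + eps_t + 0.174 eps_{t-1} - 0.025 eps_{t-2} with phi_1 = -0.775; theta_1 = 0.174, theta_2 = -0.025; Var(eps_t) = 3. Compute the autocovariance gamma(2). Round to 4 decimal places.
\gamma(2) = 2.8148

Multiply the model equation by X_{t-k} and take expectations. With theta_0 = psi_0 = 1 and psi_j the MA(infinity) weights, this gives
  gamma(k) - sum_i phi_i gamma(k-i) = c_k,
  c_k = sigma^2 * sum_{j=k..q} theta_j psi_{j-k}   (c_k = 0 for k > q),
using gamma(-m) = gamma(m).
psi-weights needed (psi_j = theta_j + sum_i phi_i psi_{j-i}):
  psi_1 = theta_1 + phi_1 = 0.174 + (-0.775) = -0.601
  psi_2 = theta_2 + phi_1 psi_1 = -0.025 + (-0.775)(-0.601) = 0.440775
Right-hand sides:
  c_0 = sigma^2 (1 + theta_1 psi_1 + theta_2 psi_2) = 3 * (1 + (0.174)(-0.601) + (-0.025)(0.440775)) = 3 * 0.884407 = 2.65322
  c_1 = sigma^2 (theta_1 + theta_2 psi_1) = 3 * (0.174 + (-0.025)(-0.601)) = 0.567075
  c_2 = sigma^2 theta_2 = 3 * (-0.025) = -0.075
Equations for k = 0 and k = 1 (AR order 1):
  gamma(0) = phi_1 gamma(1) + c_0
  gamma(1) = phi_1 gamma(0) + c_1
Substituting the second into the first: gamma(0) (1 - phi_1^2) = c_0 + phi_1 c_1, so
  gamma(0) = (c_0 + phi_1 c_1) / (1 - phi_1^2) = (2.65322 + (-0.775)(0.567075)) / (1 - (-0.775)^2) = 2.213737 / 0.399375 = 5.543003.
  gamma(1) = phi_1 gamma(0) + c_1 = (-0.775)(5.543003) + (0.567075) = -3.728752.
For k = 2: gamma(2) = phi_1 gamma(1) + c_2
  = (-0.775)(-3.728752) + (-0.075) = 2.814783.
Therefore gamma(2) = 2.8148 (to 4 decimal places).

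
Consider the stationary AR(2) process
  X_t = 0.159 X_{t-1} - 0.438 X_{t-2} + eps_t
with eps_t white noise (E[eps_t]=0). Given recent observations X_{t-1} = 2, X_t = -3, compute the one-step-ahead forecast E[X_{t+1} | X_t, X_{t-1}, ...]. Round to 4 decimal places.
E[X_{t+1} \mid \mathcal F_t] = -1.3530

For an AR(p) model X_t = c + sum_i phi_i X_{t-i} + eps_t, the
one-step-ahead conditional mean is
  E[X_{t+1} | X_t, ...] = c + sum_i phi_i X_{t+1-i}.
Substitute known values:
  E[X_{t+1} | ...] = (0.159) * (-3) + (-0.438) * (2)
                   = -1.3530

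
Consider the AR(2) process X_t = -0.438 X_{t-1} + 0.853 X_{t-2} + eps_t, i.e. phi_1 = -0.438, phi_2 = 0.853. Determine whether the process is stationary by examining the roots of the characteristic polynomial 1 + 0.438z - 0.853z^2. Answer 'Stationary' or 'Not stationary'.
\text{Not stationary}

The AR(p) characteristic polynomial is P(z) = 1 + 0.438z - 0.853z^2.
Stationarity requires all roots to lie outside the unit circle, i.e. |z| > 1 for every root.
Set 1 + (0.438) z + (-0.853) z^2 = 0, i.e. a z^2 + b z + c = 0 with a = -0.853, b = 0.438, c = 1.
Discriminant D = b^2 - 4ac = (0.438)^2 - 4*(-0.853)*1 = 0.191844 - (-3.412) = 3.603844.
D >= 0, so the roots are real: z = (-b +/- sqrt(D)) / (2a) = (-0.438 +/- 1.898379) / (-1.706).
  z_1 = (-0.438 + 1.898379) / (-1.706) = -0.856,   |z_1| = 0.856.
  z_2 = (-0.438 - 1.898379) / (-1.706) = 1.3695,   |z_2| = 1.3695.
Moduli of all roots: 0.8560, 1.3695.
All moduli strictly greater than 1? No.
Verdict: Not stationary.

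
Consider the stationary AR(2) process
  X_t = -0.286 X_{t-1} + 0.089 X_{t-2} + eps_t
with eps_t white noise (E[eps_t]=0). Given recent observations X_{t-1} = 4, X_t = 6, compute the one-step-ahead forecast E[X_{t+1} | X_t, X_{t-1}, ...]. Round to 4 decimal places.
E[X_{t+1} \mid \mathcal F_t] = -1.3600

For an AR(p) model X_t = c + sum_i phi_i X_{t-i} + eps_t, the
one-step-ahead conditional mean is
  E[X_{t+1} | X_t, ...] = c + sum_i phi_i X_{t+1-i}.
Substitute known values:
  E[X_{t+1} | ...] = (-0.286) * (6) + (0.089) * (4)
                   = -1.3600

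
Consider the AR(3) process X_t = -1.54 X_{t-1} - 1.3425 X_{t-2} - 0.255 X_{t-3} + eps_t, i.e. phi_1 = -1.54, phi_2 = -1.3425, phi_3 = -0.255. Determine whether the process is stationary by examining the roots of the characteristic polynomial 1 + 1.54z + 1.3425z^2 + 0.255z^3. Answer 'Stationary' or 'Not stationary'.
\text{Not stationary}

The AR(p) characteristic polynomial is P(z) = 1 + 1.54z + 1.3425z^2 + 0.255z^3.
Stationarity requires all roots to lie outside the unit circle, i.e. |z| > 1 for every root.
Degree 3: look for a simple real root z0 first, then factor out (1 - z/z0) and solve the remaining quadratic.
Testing z0 = -4: P(-4) = 1 + (1.54)(-4) + (1.3425)(-4)^2 + (0.255)(-4)^3
  = 1 + (-6.16) + (21.48) + (-16.32) = 0.  So z_0 = -4 is a root, |z_0| = 4.
Divide out the factor (1 + 0.25 z) = (1 - z/z0) (since 1/z0 = -0.25):
  P(z) = (1 + 0.25 z)(1 + (1.29) z + (1.02) z^2)
  [check: z-coef 1.29 - (-0.25) = 1.54; z^2-coef 1.02 - (-0.25)(1.29) = 1.3425; z^3-coef -(-0.25)(1.02) = 0.255.]
Remaining roots from the quadratic factor 1 + (1.29) z + (1.02) z^2:
  Set 1 + (1.29) z + (1.02) z^2 = 0, i.e. a z^2 + b z + c = 0 with a = 1.02, b = 1.29, c = 1.
  Discriminant D = b^2 - 4ac = (1.29)^2 - 4*(1.02)*1 = 1.6641 - (4.08) = -2.4159.
  D < 0, so the roots are the complex-conjugate pair z = (-b +/- i sqrt(-D)) / (2a) = -0.6324 +/- 0.7619i.
  For a conjugate pair |z|^2 = z * conj(z) = (product of roots) = c/a = 1/(1.02) = 0.980392, so |z| = sqrt(0.980392) = 0.9901 for both roots.
Moduli of all roots: 4.0000, 0.9901, 0.9901.
All moduli strictly greater than 1? No.
Verdict: Not stationary.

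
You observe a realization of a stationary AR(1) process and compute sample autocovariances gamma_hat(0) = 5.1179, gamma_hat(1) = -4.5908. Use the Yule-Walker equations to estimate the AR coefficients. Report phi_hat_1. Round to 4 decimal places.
\hat\phi_{1} = -0.8970

The Yule-Walker equations for an AR(p) process read, in matrix form,
  Gamma_p phi = r_p,   with   (Gamma_p)_{ij} = gamma(|i - j|),
                       (r_p)_i = gamma(i),   i,j = 1..p.
Substitute the sample gammas (Toeplitz matrix and right-hand side of size 1):
  Gamma_p = [[5.1179]]
  r_p     = [-4.5908]
With p = 1 this is the single equation gamma(0) phi_1 = gamma(1):
  phi_hat_1 = gamma(1) / gamma(0) = -4.5908 / 5.1179 = -0.8970.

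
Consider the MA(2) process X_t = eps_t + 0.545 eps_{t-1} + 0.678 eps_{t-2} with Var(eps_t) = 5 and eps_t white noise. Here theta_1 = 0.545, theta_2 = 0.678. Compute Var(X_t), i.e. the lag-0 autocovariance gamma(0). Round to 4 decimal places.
\gamma(0) = 8.7835

For an MA(q) process X_t = eps_t + sum_i theta_i eps_{t-i} with
Var(eps_t) = sigma^2, the variance is
  gamma(0) = sigma^2 * (1 + sum_i theta_i^2).
  sum_i theta_i^2 = (0.545)^2 + (0.678)^2 = 0.297025 + 0.459684 = 0.756709.
  gamma(0) = 5 * (1 + 0.756709) = 5 * 1.756709 = 8.783545, which rounds to 8.7835.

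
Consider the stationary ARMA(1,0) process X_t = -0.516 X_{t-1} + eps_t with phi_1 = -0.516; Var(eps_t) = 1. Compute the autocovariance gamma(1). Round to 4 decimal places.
\gamma(1) = -0.7032

Multiply the model equation by X_{t-k} and take expectations. With theta_0 = psi_0 = 1 and psi_j the MA(infinity) weights, this gives
  gamma(k) - sum_i phi_i gamma(k-i) = c_k,
  c_k = sigma^2 * sum_{j=k..q} theta_j psi_{j-k}   (c_k = 0 for k > q),
using gamma(-m) = gamma(m).
Pure AR (q = 0): c_0 = sigma^2 = 1, c_k = 0 for k >= 1.
Equations for k = 0 and k = 1 (AR order 1):
  gamma(0) = phi_1 gamma(1) + c_0
  gamma(1) = phi_1 gamma(0) + c_1
Substituting the second into the first: gamma(0) (1 - phi_1^2) = c_0 + phi_1 c_1, so
  gamma(0) = c_0 / (1 - phi_1^2) = 1 / (1 - (-0.516)^2) = 1 / 0.733744 = 1.362873.
  gamma(1) = phi_1 gamma(0) = (-0.516)(1.362873) = -0.703243.
Therefore gamma(1) = -0.7032 (to 4 decimal places).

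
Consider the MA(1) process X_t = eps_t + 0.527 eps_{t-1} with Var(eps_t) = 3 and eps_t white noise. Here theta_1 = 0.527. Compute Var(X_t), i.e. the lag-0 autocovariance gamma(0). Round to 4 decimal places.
\gamma(0) = 3.8332

For an MA(q) process X_t = eps_t + sum_i theta_i eps_{t-i} with
Var(eps_t) = sigma^2, the variance is
  gamma(0) = sigma^2 * (1 + sum_i theta_i^2).
  sum_i theta_i^2 = (0.527)^2 = 0.277729.
  gamma(0) = 3 * (1 + 0.277729) = 3 * 1.277729 = 3.833187, which rounds to 3.8332.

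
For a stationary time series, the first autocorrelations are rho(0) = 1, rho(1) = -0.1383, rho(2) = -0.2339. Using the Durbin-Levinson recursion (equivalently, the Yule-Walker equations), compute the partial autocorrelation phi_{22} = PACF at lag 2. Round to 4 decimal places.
\phi_{22} = -0.2580

The PACF at lag k is phi_{kk}, the last component of the solution
to the Yule-Walker system G_k phi = r_k where
  (G_k)_{ij} = rho(|i - j|), (r_k)_i = rho(i), i,j = 1..k.
Equivalently, Durbin-Levinson gives phi_{kk} iteratively:
  phi_{11} = rho(1)
  phi_{kk} = [rho(k) - sum_{j=1..k-1} phi_{k-1,j} rho(k-j)]
            / [1 - sum_{j=1..k-1} phi_{k-1,j} rho(j)],
  phi_{k,j} = phi_{k-1,j} - phi_{kk} phi_{k-1,k-j},  j = 1..k-1.
Step k = 1:
  phi_11 = rho(1) = -0.1383.
Step k = 2:
  phi_22 = [rho(2) - phi_11 rho(1)] / [1 - phi_11 rho(1)] = [-0.2339 - (-0.1383)(-0.1383)] / [1 - (-0.1383)(-0.1383)]
         = -0.25302689 / 0.98087311 = -0.258.
Therefore phi_{22} = -0.2580.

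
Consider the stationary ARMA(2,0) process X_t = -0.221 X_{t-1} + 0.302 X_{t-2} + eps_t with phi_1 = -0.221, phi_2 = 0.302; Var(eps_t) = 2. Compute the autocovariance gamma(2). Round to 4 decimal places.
\gamma(2) = 0.9098

Multiply the model equation by X_{t-k} and take expectations. With theta_0 = psi_0 = 1 and psi_j the MA(infinity) weights, this gives
  gamma(k) - sum_i phi_i gamma(k-i) = c_k,
  c_k = sigma^2 * sum_{j=k..q} theta_j psi_{j-k}   (c_k = 0 for k > q),
using gamma(-m) = gamma(m).
Pure AR (q = 0): c_0 = sigma^2 = 2, c_k = 0 for k >= 1.
Equations for k = 0, 1, 2 (AR order 2, c_2 = 0):
  (E0) gamma(0) = phi_1 gamma(1) + phi_2 gamma(2) + c_0
  (E1) gamma(1) = phi_1 gamma(0) + phi_2 gamma(1) + c_1
  (E2) gamma(2) = phi_1 gamma(1) + phi_2 gamma(0)
From (E1): gamma(1) = A gamma(0) + B with
  A = phi_1 / (1 - phi_2) = -0.221 / 0.698 = -0.316619,   B = c_1 / (1 - phi_2) = 0 / 0.698 = 0.
Insert (E2) into (E0): gamma(0) (1 - phi_2^2) = phi_1 (1 + phi_2) gamma(1) + c_0.
  phi_1 (1 + phi_2) = (-0.221)(1.302) = -0.287742,   1 - phi_2^2 = 0.908796.
Replace gamma(1) by A gamma(0) + B and collect gamma(0):
  gamma(0) [0.908796 - (-0.287742)(-0.316619)] = c_0 = 2
  gamma(0) * 0.817691 = 2
  gamma(0) = 2 / 0.817691 = 2.44591.
  gamma(1) = A gamma(0) = (-0.316619)(2.44591) = -0.774421.
  gamma(2) = phi_1 gamma(1) + phi_2 gamma(0) = (-0.221)(-0.774421) + (0.302)(2.44591) = 0.909812.
Therefore gamma(2) = 0.9098 (to 4 decimal places).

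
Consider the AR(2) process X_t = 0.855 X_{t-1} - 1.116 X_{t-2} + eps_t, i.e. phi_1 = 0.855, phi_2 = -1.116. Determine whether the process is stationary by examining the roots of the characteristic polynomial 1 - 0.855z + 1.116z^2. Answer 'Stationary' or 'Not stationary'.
\text{Not stationary}

The AR(p) characteristic polynomial is P(z) = 1 - 0.855z + 1.116z^2.
Stationarity requires all roots to lie outside the unit circle, i.e. |z| > 1 for every root.
Set 1 + (-0.855) z + (1.116) z^2 = 0, i.e. a z^2 + b z + c = 0 with a = 1.116, b = -0.855, c = 1.
Discriminant D = b^2 - 4ac = (-0.855)^2 - 4*(1.116)*1 = 0.731025 - (4.464) = -3.732975.
D < 0, so the roots are the complex-conjugate pair z = (-b +/- i sqrt(-D)) / (2a) = 0.3831 +/- 0.8656i.
For a conjugate pair |z|^2 = z * conj(z) = (product of roots) = c/a = 1/(1.116) = 0.896057, so |z| = sqrt(0.896057) = 0.9466 for both roots.
Moduli of all roots: 0.9466, 0.9466.
All moduli strictly greater than 1? No.
Verdict: Not stationary.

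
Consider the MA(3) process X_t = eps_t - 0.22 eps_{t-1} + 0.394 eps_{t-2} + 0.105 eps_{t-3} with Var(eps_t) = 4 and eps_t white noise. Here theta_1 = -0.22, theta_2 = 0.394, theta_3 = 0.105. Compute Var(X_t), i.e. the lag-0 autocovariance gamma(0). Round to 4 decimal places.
\gamma(0) = 4.8586

For an MA(q) process X_t = eps_t + sum_i theta_i eps_{t-i} with
Var(eps_t) = sigma^2, the variance is
  gamma(0) = sigma^2 * (1 + sum_i theta_i^2).
  sum_i theta_i^2 = (-0.22)^2 + (0.394)^2 + (0.105)^2 = 0.0484 + 0.155236 + 0.011025 = 0.214661.
  gamma(0) = 4 * (1 + 0.214661) = 4 * 1.214661 = 4.858644, which rounds to 4.8586.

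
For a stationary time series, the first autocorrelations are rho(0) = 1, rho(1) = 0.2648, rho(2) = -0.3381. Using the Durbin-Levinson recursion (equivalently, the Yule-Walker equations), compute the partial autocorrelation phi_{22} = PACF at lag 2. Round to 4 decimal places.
\phi_{22} = -0.4390

The PACF at lag k is phi_{kk}, the last component of the solution
to the Yule-Walker system G_k phi = r_k where
  (G_k)_{ij} = rho(|i - j|), (r_k)_i = rho(i), i,j = 1..k.
Equivalently, Durbin-Levinson gives phi_{kk} iteratively:
  phi_{11} = rho(1)
  phi_{kk} = [rho(k) - sum_{j=1..k-1} phi_{k-1,j} rho(k-j)]
            / [1 - sum_{j=1..k-1} phi_{k-1,j} rho(j)],
  phi_{k,j} = phi_{k-1,j} - phi_{kk} phi_{k-1,k-j},  j = 1..k-1.
Step k = 1:
  phi_11 = rho(1) = 0.2648.
Step k = 2:
  phi_22 = [rho(2) - phi_11 rho(1)] / [1 - phi_11 rho(1)] = [-0.3381 - (0.2648)(0.2648)] / [1 - (0.2648)(0.2648)]
         = -0.40821904 / 0.92988096 = -0.439.
Therefore phi_{22} = -0.4390.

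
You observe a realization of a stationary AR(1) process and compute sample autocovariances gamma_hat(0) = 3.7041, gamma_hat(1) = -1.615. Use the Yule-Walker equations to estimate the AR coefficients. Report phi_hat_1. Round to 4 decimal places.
\hat\phi_{1} = -0.4360

The Yule-Walker equations for an AR(p) process read, in matrix form,
  Gamma_p phi = r_p,   with   (Gamma_p)_{ij} = gamma(|i - j|),
                       (r_p)_i = gamma(i),   i,j = 1..p.
Substitute the sample gammas (Toeplitz matrix and right-hand side of size 1):
  Gamma_p = [[3.7041]]
  r_p     = [-1.615]
With p = 1 this is the single equation gamma(0) phi_1 = gamma(1):
  phi_hat_1 = gamma(1) / gamma(0) = -1.615 / 3.7041 = -0.4360.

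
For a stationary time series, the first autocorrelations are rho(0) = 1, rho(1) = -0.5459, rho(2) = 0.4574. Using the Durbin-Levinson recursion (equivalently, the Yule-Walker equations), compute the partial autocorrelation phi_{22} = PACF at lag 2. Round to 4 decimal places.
\phi_{22} = 0.2271

The PACF at lag k is phi_{kk}, the last component of the solution
to the Yule-Walker system G_k phi = r_k where
  (G_k)_{ij} = rho(|i - j|), (r_k)_i = rho(i), i,j = 1..k.
Equivalently, Durbin-Levinson gives phi_{kk} iteratively:
  phi_{11} = rho(1)
  phi_{kk} = [rho(k) - sum_{j=1..k-1} phi_{k-1,j} rho(k-j)]
            / [1 - sum_{j=1..k-1} phi_{k-1,j} rho(j)],
  phi_{k,j} = phi_{k-1,j} - phi_{kk} phi_{k-1,k-j},  j = 1..k-1.
Step k = 1:
  phi_11 = rho(1) = -0.5459.
Step k = 2:
  phi_22 = [rho(2) - phi_11 rho(1)] / [1 - phi_11 rho(1)] = [0.4574 - (-0.5459)(-0.5459)] / [1 - (-0.5459)(-0.5459)]
         = 0.15939319 / 0.70199319 = 0.2271.
Therefore phi_{22} = 0.2271.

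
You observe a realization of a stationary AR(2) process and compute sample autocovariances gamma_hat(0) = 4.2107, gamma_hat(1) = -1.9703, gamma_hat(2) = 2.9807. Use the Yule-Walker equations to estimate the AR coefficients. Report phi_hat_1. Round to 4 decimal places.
\hat\phi_{1} = -0.1750

The Yule-Walker equations for an AR(p) process read, in matrix form,
  Gamma_p phi = r_p,   with   (Gamma_p)_{ij} = gamma(|i - j|),
                       (r_p)_i = gamma(i),   i,j = 1..p.
Substitute the sample gammas (Toeplitz matrix and right-hand side of size 2):
  Gamma_p = [[4.2107, -1.9703], [-1.9703, 4.2107]]
  r_p     = [-1.9703, 2.9807]
Written out:
  4.2107 phi_1 - 1.9703 phi_2 = -1.9703
  -1.9703 phi_1 + 4.2107 phi_2 = 2.9807
Solve by Cramer's rule:
  det = gamma(0)^2 - gamma(1)^2 = (4.2107)^2 - (-1.9703)^2 = 17.72999449 - 3.88208209 = 13.8479124
  phi_hat_1 = [gamma(1) gamma(0) - gamma(1) gamma(2)] / det = [(-1.9703)(4.2107) - (-1.9703)(2.9807)] / 13.8479124 = -2.423469 / 13.8479124 = -0.175
  phi_hat_2 = [gamma(0) gamma(2) - gamma(1)^2] / det = [(4.2107)(2.9807) - (-1.9703)^2] / 13.8479124 = 8.6687514 / 13.8479124 = 0.626
So phi_hat = [-0.1750, 0.6260].
Therefore phi_hat_1 = -0.1750.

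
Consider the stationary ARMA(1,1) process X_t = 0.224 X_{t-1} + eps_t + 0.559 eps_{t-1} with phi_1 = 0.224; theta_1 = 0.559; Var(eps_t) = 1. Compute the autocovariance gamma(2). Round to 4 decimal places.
\gamma(2) = 0.2078

Multiply the model equation by X_{t-k} and take expectations. With theta_0 = psi_0 = 1 and psi_j the MA(infinity) weights, this gives
  gamma(k) - sum_i phi_i gamma(k-i) = c_k,
  c_k = sigma^2 * sum_{j=k..q} theta_j psi_{j-k}   (c_k = 0 for k > q),
using gamma(-m) = gamma(m).
psi-weights needed (psi_j = theta_j + sum_i phi_i psi_{j-i}):
  psi_1 = theta_1 + phi_1 = 0.559 + (0.224) = 0.783
Right-hand sides:
  c_0 = sigma^2 (1 + theta_1 psi_1) = 1 * (1 + (0.559)(0.783)) = 1 * 1.437697 = 1.437697
  c_1 = sigma^2 theta_1 = 1 * (0.559) = 0.559
  c_2 = 0
Equations for k = 0 and k = 1 (AR order 1):
  gamma(0) = phi_1 gamma(1) + c_0
  gamma(1) = phi_1 gamma(0) + c_1
Substituting the second into the first: gamma(0) (1 - phi_1^2) = c_0 + phi_1 c_1, so
  gamma(0) = (c_0 + phi_1 c_1) / (1 - phi_1^2) = (1.437697 + (0.224)(0.559)) / (1 - (0.224)^2) = 1.562913 / 0.949824 = 1.645476.
  gamma(1) = phi_1 gamma(0) + c_1 = (0.224)(1.645476) + (0.559) = 0.927587.
For k = 2 (> q): gamma(2) = phi_1 gamma(1) = (0.224)(0.927587) = 0.207779.
Therefore gamma(2) = 0.2078 (to 4 decimal places).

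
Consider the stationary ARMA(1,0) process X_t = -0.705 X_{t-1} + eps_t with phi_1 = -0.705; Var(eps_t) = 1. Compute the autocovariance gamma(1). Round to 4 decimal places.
\gamma(1) = -1.4017

Multiply the model equation by X_{t-k} and take expectations. With theta_0 = psi_0 = 1 and psi_j the MA(infinity) weights, this gives
  gamma(k) - sum_i phi_i gamma(k-i) = c_k,
  c_k = sigma^2 * sum_{j=k..q} theta_j psi_{j-k}   (c_k = 0 for k > q),
using gamma(-m) = gamma(m).
Pure AR (q = 0): c_0 = sigma^2 = 1, c_k = 0 for k >= 1.
Equations for k = 0 and k = 1 (AR order 1):
  gamma(0) = phi_1 gamma(1) + c_0
  gamma(1) = phi_1 gamma(0) + c_1
Substituting the second into the first: gamma(0) (1 - phi_1^2) = c_0 + phi_1 c_1, so
  gamma(0) = c_0 / (1 - phi_1^2) = 1 / (1 - (-0.705)^2) = 1 / 0.502975 = 1.98817.
  gamma(1) = phi_1 gamma(0) = (-0.705)(1.98817) = -1.40166.
Therefore gamma(1) = -1.4017 (to 4 decimal places).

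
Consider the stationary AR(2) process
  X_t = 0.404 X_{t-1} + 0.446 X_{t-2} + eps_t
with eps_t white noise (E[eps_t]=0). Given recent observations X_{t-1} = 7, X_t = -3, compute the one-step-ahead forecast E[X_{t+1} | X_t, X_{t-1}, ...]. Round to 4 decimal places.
E[X_{t+1} \mid \mathcal F_t] = 1.9100

For an AR(p) model X_t = c + sum_i phi_i X_{t-i} + eps_t, the
one-step-ahead conditional mean is
  E[X_{t+1} | X_t, ...] = c + sum_i phi_i X_{t+1-i}.
Substitute known values:
  E[X_{t+1} | ...] = (0.404) * (-3) + (0.446) * (7)
                   = 1.9100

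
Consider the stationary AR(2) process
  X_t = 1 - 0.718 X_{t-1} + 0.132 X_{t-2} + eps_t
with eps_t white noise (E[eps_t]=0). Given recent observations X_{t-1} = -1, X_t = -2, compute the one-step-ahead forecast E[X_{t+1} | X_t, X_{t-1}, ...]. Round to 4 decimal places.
E[X_{t+1} \mid \mathcal F_t] = 2.3040

For an AR(p) model X_t = c + sum_i phi_i X_{t-i} + eps_t, the
one-step-ahead conditional mean is
  E[X_{t+1} | X_t, ...] = c + sum_i phi_i X_{t+1-i}.
Substitute known values:
  E[X_{t+1} | ...] = 1 + (-0.718) * (-2) + (0.132) * (-1)
                   = 2.3040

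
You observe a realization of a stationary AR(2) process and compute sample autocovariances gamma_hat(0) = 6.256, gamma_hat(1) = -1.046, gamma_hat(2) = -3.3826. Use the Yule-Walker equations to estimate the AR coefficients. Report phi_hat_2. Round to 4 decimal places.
\hat\phi_{2} = -0.5850

The Yule-Walker equations for an AR(p) process read, in matrix form,
  Gamma_p phi = r_p,   with   (Gamma_p)_{ij} = gamma(|i - j|),
                       (r_p)_i = gamma(i),   i,j = 1..p.
Substitute the sample gammas (Toeplitz matrix and right-hand side of size 2):
  Gamma_p = [[6.256, -1.046], [-1.046, 6.256]]
  r_p     = [-1.046, -3.3826]
Written out:
  6.256 phi_1 - 1.046 phi_2 = -1.046
  -1.046 phi_1 + 6.256 phi_2 = -3.3826
Solve by Cramer's rule:
  det = gamma(0)^2 - gamma(1)^2 = (6.256)^2 - (-1.046)^2 = 39.137536 - 1.094116 = 38.04342
  phi_hat_1 = [gamma(1) gamma(0) - gamma(1) gamma(2)] / det = [(-1.046)(6.256) - (-1.046)(-3.3826)] / 38.04342 = -10.0819756 / 38.04342 = -0.265
  phi_hat_2 = [gamma(0) gamma(2) - gamma(1)^2] / det = [(6.256)(-3.3826) - (-1.046)^2] / 38.04342 = -22.2556616 / 38.04342 = -0.585
So phi_hat = [-0.2650, -0.5850].
Therefore phi_hat_2 = -0.5850.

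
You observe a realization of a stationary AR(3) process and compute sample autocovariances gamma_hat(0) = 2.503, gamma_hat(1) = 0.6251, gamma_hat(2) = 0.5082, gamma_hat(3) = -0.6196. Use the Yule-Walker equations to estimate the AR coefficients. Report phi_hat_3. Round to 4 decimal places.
\hat\phi_{3} = -0.3580

The Yule-Walker equations for an AR(p) process read, in matrix form,
  Gamma_p phi = r_p,   with   (Gamma_p)_{ij} = gamma(|i - j|),
                       (r_p)_i = gamma(i),   i,j = 1..p.
Substitute the sample gammas (Toeplitz matrix and right-hand side of size 3):
  Gamma_p = [[2.503, 0.6251, 0.5082], [0.6251, 2.503, 0.6251], [0.5082, 0.6251, 2.503]]
  r_p     = [0.6251, 0.5082, -0.6196]
Written out (R1..R3):
  (R1) 2.503 phi_1 + 0.6251 phi_2 + 0.5082 phi_3 = 0.6251
  (R2) 0.6251 phi_1 + 2.503 phi_2 + 0.6251 phi_3 = 0.5082
  (R3) 0.5082 phi_1 + 0.6251 phi_2 + 2.503 phi_3 = -0.6196
Gaussian elimination:
  R2 <- R2 - (0.6251/2.503) R1 = R2 - (0.24974) R1:  2.346887 phi_2 + 0.498182 phi_3 = 0.352087
  R3 <- R3 - (0.5082/2.503) R1 = R3 - (0.203036) R1:  0.498182 phi_2 + 2.399817 phi_3 = -0.746518
  R3 <- R3 - (0.498182/2.346887) R2 = R3 - (0.212273) R2:  2.294066 phi_3 = -0.821257
Back-substitution:
  phi_hat_3 = -0.821257 / 2.294066 = -0.357992
  phi_hat_2 = (0.352087 - (0.498182)(-0.357992)) / 2.346887 = 0.226015
  phi_hat_1 = (0.6251 - (0.6251)(0.226015) - (0.5082)(-0.357992)) / 2.503 = 0.265981
So phi_hat = [0.2660, 0.2260, -0.3580].
Therefore phi_hat_3 = -0.3580.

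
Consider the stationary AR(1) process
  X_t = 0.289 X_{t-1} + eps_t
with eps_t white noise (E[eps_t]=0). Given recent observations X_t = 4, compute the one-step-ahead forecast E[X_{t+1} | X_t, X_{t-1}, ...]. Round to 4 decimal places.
E[X_{t+1} \mid \mathcal F_t] = 1.1560

For an AR(p) model X_t = c + sum_i phi_i X_{t-i} + eps_t, the
one-step-ahead conditional mean is
  E[X_{t+1} | X_t, ...] = c + sum_i phi_i X_{t+1-i}.
Substitute known values:
  E[X_{t+1} | ...] = (0.289) * (4)
                   = 1.1560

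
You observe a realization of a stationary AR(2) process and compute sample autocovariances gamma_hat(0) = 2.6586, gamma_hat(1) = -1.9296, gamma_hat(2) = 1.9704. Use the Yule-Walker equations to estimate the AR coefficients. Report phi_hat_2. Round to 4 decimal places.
\hat\phi_{2} = 0.4530

The Yule-Walker equations for an AR(p) process read, in matrix form,
  Gamma_p phi = r_p,   with   (Gamma_p)_{ij} = gamma(|i - j|),
                       (r_p)_i = gamma(i),   i,j = 1..p.
Substitute the sample gammas (Toeplitz matrix and right-hand side of size 2):
  Gamma_p = [[2.6586, -1.9296], [-1.9296, 2.6586]]
  r_p     = [-1.9296, 1.9704]
Written out:
  2.6586 phi_1 - 1.9296 phi_2 = -1.9296
  -1.9296 phi_1 + 2.6586 phi_2 = 1.9704
Solve by Cramer's rule:
  det = gamma(0)^2 - gamma(1)^2 = (2.6586)^2 - (-1.9296)^2 = 7.06815396 - 3.72335616 = 3.3447978
  phi_hat_1 = [gamma(1) gamma(0) - gamma(1) gamma(2)] / det = [(-1.9296)(2.6586) - (-1.9296)(1.9704)] / 3.3447978 = -1.32795072 / 3.3447978 = -0.397
  phi_hat_2 = [gamma(0) gamma(2) - gamma(1)^2] / det = [(2.6586)(1.9704) - (-1.9296)^2] / 3.3447978 = 1.51514928 / 3.3447978 = 0.453
So phi_hat = [-0.3970, 0.4530].
Therefore phi_hat_2 = 0.4530.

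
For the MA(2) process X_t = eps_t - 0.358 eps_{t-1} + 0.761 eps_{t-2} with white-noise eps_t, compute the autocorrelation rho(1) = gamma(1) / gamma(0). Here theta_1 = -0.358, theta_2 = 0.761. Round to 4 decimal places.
\rho(1) = -0.3693

For an MA(q) process with theta_0 = 1, the autocovariance is
  gamma(k) = sigma^2 * sum_{i=0..q-k} theta_i * theta_{i+k},
and rho(k) = gamma(k) / gamma(0). Sigma^2 cancels.
  numerator   = (1)*(-0.358) + (-0.358)*(0.761) = -0.630438.
  denominator = (1)^2 + (-0.358)^2 + (0.761)^2 = 1.707285.
  rho(1) = -0.630438 / 1.707285 = -0.3693.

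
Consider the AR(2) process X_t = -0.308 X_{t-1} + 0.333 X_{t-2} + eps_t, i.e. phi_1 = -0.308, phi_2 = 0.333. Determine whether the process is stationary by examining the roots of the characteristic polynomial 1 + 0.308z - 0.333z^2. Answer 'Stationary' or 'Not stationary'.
\text{Stationary}

The AR(p) characteristic polynomial is P(z) = 1 + 0.308z - 0.333z^2.
Stationarity requires all roots to lie outside the unit circle, i.e. |z| > 1 for every root.
Set 1 + (0.308) z + (-0.333) z^2 = 0, i.e. a z^2 + b z + c = 0 with a = -0.333, b = 0.308, c = 1.
Discriminant D = b^2 - 4ac = (0.308)^2 - 4*(-0.333)*1 = 0.094864 - (-1.332) = 1.426864.
D >= 0, so the roots are real: z = (-b +/- sqrt(D)) / (2a) = (-0.308 +/- 1.194514) / (-0.666).
  z_1 = (-0.308 + 1.194514) / (-0.666) = -1.3311,   |z_1| = 1.3311.
  z_2 = (-0.308 - 1.194514) / (-0.666) = 2.256,   |z_2| = 2.256.
Moduli of all roots: 1.3311, 2.2560.
All moduli strictly greater than 1? Yes.
Verdict: Stationary.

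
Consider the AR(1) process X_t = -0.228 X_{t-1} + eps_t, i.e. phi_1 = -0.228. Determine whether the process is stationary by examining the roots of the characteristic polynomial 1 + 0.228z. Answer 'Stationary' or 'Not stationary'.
\text{Stationary}

The AR(p) characteristic polynomial is P(z) = 1 + 0.228z.
Stationarity requires all roots to lie outside the unit circle, i.e. |z| > 1 for every root.
This is linear in z: 1 + (0.228) z = 0  =>  z = -1/(0.228) = -4.385965,  |z| = 4.385965.
Moduli of all roots: 4.3860.
All moduli strictly greater than 1? Yes.
Verdict: Stationary.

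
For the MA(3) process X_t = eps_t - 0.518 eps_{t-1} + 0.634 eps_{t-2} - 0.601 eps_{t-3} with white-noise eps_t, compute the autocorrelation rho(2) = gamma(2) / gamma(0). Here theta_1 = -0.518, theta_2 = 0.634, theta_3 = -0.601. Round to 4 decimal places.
\rho(2) = 0.4653

For an MA(q) process with theta_0 = 1, the autocovariance is
  gamma(k) = sigma^2 * sum_{i=0..q-k} theta_i * theta_{i+k},
and rho(k) = gamma(k) / gamma(0). Sigma^2 cancels.
  numerator   = (1)*(0.634) + (-0.518)*(-0.601) = 0.945318.
  denominator = (1)^2 + (-0.518)^2 + (0.634)^2 + (-0.601)^2 = 2.031481.
  rho(2) = 0.945318 / 2.031481 = 0.4653.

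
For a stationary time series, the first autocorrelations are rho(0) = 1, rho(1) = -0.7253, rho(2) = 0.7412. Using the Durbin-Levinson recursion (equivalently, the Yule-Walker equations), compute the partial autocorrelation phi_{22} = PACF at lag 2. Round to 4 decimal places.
\phi_{22} = 0.4539

The PACF at lag k is phi_{kk}, the last component of the solution
to the Yule-Walker system G_k phi = r_k where
  (G_k)_{ij} = rho(|i - j|), (r_k)_i = rho(i), i,j = 1..k.
Equivalently, Durbin-Levinson gives phi_{kk} iteratively:
  phi_{11} = rho(1)
  phi_{kk} = [rho(k) - sum_{j=1..k-1} phi_{k-1,j} rho(k-j)]
            / [1 - sum_{j=1..k-1} phi_{k-1,j} rho(j)],
  phi_{k,j} = phi_{k-1,j} - phi_{kk} phi_{k-1,k-j},  j = 1..k-1.
Step k = 1:
  phi_11 = rho(1) = -0.7253.
Step k = 2:
  phi_22 = [rho(2) - phi_11 rho(1)] / [1 - phi_11 rho(1)] = [0.7412 - (-0.7253)(-0.7253)] / [1 - (-0.7253)(-0.7253)]
         = 0.21513991 / 0.47393991 = 0.4539.
Therefore phi_{22} = 0.4539.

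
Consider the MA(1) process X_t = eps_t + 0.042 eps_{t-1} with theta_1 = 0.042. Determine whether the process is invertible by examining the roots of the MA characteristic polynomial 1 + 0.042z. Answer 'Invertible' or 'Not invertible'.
\text{Invertible}

The MA(q) characteristic polynomial is P(z) = 1 + 0.042z.
Invertibility requires all roots to lie outside the unit circle, i.e. |z| > 1 for every root.
This is linear in z: 1 + (0.042) z = 0  =>  z = -1/(0.042) = -23.809524,  |z| = 23.809524.
Moduli of all roots: 23.8095.
All moduli strictly greater than 1? Yes.
Verdict: Invertible.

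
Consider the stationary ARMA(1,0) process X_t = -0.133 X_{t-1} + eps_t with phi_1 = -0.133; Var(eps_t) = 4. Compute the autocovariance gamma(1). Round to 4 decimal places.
\gamma(1) = -0.5416

Multiply the model equation by X_{t-k} and take expectations. With theta_0 = psi_0 = 1 and psi_j the MA(infinity) weights, this gives
  gamma(k) - sum_i phi_i gamma(k-i) = c_k,
  c_k = sigma^2 * sum_{j=k..q} theta_j psi_{j-k}   (c_k = 0 for k > q),
using gamma(-m) = gamma(m).
Pure AR (q = 0): c_0 = sigma^2 = 4, c_k = 0 for k >= 1.
Equations for k = 0 and k = 1 (AR order 1):
  gamma(0) = phi_1 gamma(1) + c_0
  gamma(1) = phi_1 gamma(0) + c_1
Substituting the second into the first: gamma(0) (1 - phi_1^2) = c_0 + phi_1 c_1, so
  gamma(0) = c_0 / (1 - phi_1^2) = 4 / (1 - (-0.133)^2) = 4 / 0.982311 = 4.07203.
  gamma(1) = phi_1 gamma(0) = (-0.133)(4.07203) = -0.54158.
Therefore gamma(1) = -0.5416 (to 4 decimal places).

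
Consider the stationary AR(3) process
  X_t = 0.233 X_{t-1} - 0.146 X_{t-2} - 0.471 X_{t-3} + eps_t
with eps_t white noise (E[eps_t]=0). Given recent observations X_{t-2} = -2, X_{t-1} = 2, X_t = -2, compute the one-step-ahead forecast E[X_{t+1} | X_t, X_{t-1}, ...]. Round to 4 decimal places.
E[X_{t+1} \mid \mathcal F_t] = 0.1840

For an AR(p) model X_t = c + sum_i phi_i X_{t-i} + eps_t, the
one-step-ahead conditional mean is
  E[X_{t+1} | X_t, ...] = c + sum_i phi_i X_{t+1-i}.
Substitute known values:
  E[X_{t+1} | ...] = (0.233) * (-2) + (-0.146) * (2) + (-0.471) * (-2)
                   = 0.1840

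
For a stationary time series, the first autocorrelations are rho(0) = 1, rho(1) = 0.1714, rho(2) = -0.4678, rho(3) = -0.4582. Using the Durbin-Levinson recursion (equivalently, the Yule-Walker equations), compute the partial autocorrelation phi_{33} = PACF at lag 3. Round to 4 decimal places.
\phi_{33} = -0.3480

The PACF at lag k is phi_{kk}, the last component of the solution
to the Yule-Walker system G_k phi = r_k where
  (G_k)_{ij} = rho(|i - j|), (r_k)_i = rho(i), i,j = 1..k.
Equivalently, Durbin-Levinson gives phi_{kk} iteratively:
  phi_{11} = rho(1)
  phi_{kk} = [rho(k) - sum_{j=1..k-1} phi_{k-1,j} rho(k-j)]
            / [1 - sum_{j=1..k-1} phi_{k-1,j} rho(j)],
  phi_{k,j} = phi_{k-1,j} - phi_{kk} phi_{k-1,k-j},  j = 1..k-1.
Step k = 1:
  phi_11 = rho(1) = 0.1714.
Step k = 2:
  phi_22 = [rho(2) - phi_11 rho(1)] / [1 - phi_11 rho(1)] = [-0.4678 - (0.1714)(0.1714)] / [1 - (0.1714)(0.1714)]
         = -0.49717796 / 0.97062204 = -0.512226.
  Update: phi_21 = phi_11 - phi_22 phi_11 = 0.1714 - (-0.512226)(0.1714) = 0.259196.
Step k = 3:
  phi_33 = [rho(3) - phi_21 rho(2) - phi_22 rho(1)] / [1 - phi_21 rho(1) - phi_22 rho(2)]
    numerator   = -0.4582 - (0.259196)(-0.4678) - (-0.512226)(0.1714) = -0.24915276
    denominator = 1 - (0.259196)(0.1714) - (-0.512226)(-0.4678) = 0.7159545
  phi_33 = -0.24915276 / 0.7159545 = -0.348.
Therefore phi_{33} = -0.3480.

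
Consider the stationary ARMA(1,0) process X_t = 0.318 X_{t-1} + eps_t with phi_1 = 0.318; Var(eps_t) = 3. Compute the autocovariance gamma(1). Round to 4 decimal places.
\gamma(1) = 1.0613

Multiply the model equation by X_{t-k} and take expectations. With theta_0 = psi_0 = 1 and psi_j the MA(infinity) weights, this gives
  gamma(k) - sum_i phi_i gamma(k-i) = c_k,
  c_k = sigma^2 * sum_{j=k..q} theta_j psi_{j-k}   (c_k = 0 for k > q),
using gamma(-m) = gamma(m).
Pure AR (q = 0): c_0 = sigma^2 = 3, c_k = 0 for k >= 1.
Equations for k = 0 and k = 1 (AR order 1):
  gamma(0) = phi_1 gamma(1) + c_0
  gamma(1) = phi_1 gamma(0) + c_1
Substituting the second into the first: gamma(0) (1 - phi_1^2) = c_0 + phi_1 c_1, so
  gamma(0) = c_0 / (1 - phi_1^2) = 3 / (1 - (0.318)^2) = 3 / 0.898876 = 3.337502.
  gamma(1) = phi_1 gamma(0) = (0.318)(3.337502) = 1.061325.
Therefore gamma(1) = 1.0613 (to 4 decimal places).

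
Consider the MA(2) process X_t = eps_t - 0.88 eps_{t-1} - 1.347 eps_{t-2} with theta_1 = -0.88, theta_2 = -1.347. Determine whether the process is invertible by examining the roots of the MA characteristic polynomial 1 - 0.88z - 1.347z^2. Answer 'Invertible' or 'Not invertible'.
\text{Not invertible}

The MA(q) characteristic polynomial is P(z) = 1 - 0.88z - 1.347z^2.
Invertibility requires all roots to lie outside the unit circle, i.e. |z| > 1 for every root.
Set 1 + (-0.88) z + (-1.347) z^2 = 0, i.e. a z^2 + b z + c = 0 with a = -1.347, b = -0.88, c = 1.
Discriminant D = b^2 - 4ac = (-0.88)^2 - 4*(-1.347)*1 = 0.7744 - (-5.388) = 6.1624.
D >= 0, so the roots are real: z = (-b +/- sqrt(D)) / (2a) = (0.88 +/- 2.482418) / (-2.694).
  z_1 = (0.88 + 2.482418) / (-2.694) = -1.2481,   |z_1| = 1.2481.
  z_2 = (0.88 - 2.482418) / (-2.694) = 0.5948,   |z_2| = 0.5948.
Moduli of all roots: 1.2481, 0.5948.
All moduli strictly greater than 1? No.
Verdict: Not invertible.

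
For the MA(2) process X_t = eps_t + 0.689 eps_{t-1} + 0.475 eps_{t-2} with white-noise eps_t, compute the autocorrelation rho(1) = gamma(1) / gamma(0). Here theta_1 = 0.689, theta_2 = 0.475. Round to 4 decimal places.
\rho(1) = 0.5977

For an MA(q) process with theta_0 = 1, the autocovariance is
  gamma(k) = sigma^2 * sum_{i=0..q-k} theta_i * theta_{i+k},
and rho(k) = gamma(k) / gamma(0). Sigma^2 cancels.
  numerator   = (1)*(0.689) + (0.689)*(0.475) = 1.016275.
  denominator = (1)^2 + (0.689)^2 + (0.475)^2 = 1.700346.
  rho(1) = 1.016275 / 1.700346 = 0.5977.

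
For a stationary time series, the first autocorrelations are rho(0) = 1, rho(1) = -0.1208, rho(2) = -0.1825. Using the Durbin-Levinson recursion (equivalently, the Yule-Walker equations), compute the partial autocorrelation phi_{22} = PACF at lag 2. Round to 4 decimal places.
\phi_{22} = -0.2000

The PACF at lag k is phi_{kk}, the last component of the solution
to the Yule-Walker system G_k phi = r_k where
  (G_k)_{ij} = rho(|i - j|), (r_k)_i = rho(i), i,j = 1..k.
Equivalently, Durbin-Levinson gives phi_{kk} iteratively:
  phi_{11} = rho(1)
  phi_{kk} = [rho(k) - sum_{j=1..k-1} phi_{k-1,j} rho(k-j)]
            / [1 - sum_{j=1..k-1} phi_{k-1,j} rho(j)],
  phi_{k,j} = phi_{k-1,j} - phi_{kk} phi_{k-1,k-j},  j = 1..k-1.
Step k = 1:
  phi_11 = rho(1) = -0.1208.
Step k = 2:
  phi_22 = [rho(2) - phi_11 rho(1)] / [1 - phi_11 rho(1)] = [-0.1825 - (-0.1208)(-0.1208)] / [1 - (-0.1208)(-0.1208)]
         = -0.19709264 / 0.98540736 = -0.2.
Therefore phi_{22} = -0.2000.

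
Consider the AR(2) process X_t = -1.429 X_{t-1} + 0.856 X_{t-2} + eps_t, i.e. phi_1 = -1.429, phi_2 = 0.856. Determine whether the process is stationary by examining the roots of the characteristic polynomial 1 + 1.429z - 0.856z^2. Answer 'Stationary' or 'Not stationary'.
\text{Not stationary}

The AR(p) characteristic polynomial is P(z) = 1 + 1.429z - 0.856z^2.
Stationarity requires all roots to lie outside the unit circle, i.e. |z| > 1 for every root.
Set 1 + (1.429) z + (-0.856) z^2 = 0, i.e. a z^2 + b z + c = 0 with a = -0.856, b = 1.429, c = 1.
Discriminant D = b^2 - 4ac = (1.429)^2 - 4*(-0.856)*1 = 2.042041 - (-3.424) = 5.466041.
D >= 0, so the roots are real: z = (-b +/- sqrt(D)) / (2a) = (-1.429 +/- 2.337957) / (-1.712).
  z_1 = (-1.429 + 2.337957) / (-1.712) = -0.5309,   |z_1| = 0.5309.
  z_2 = (-1.429 - 2.337957) / (-1.712) = 2.2003,   |z_2| = 2.2003.
Moduli of all roots: 0.5309, 2.2003.
All moduli strictly greater than 1? No.
Verdict: Not stationary.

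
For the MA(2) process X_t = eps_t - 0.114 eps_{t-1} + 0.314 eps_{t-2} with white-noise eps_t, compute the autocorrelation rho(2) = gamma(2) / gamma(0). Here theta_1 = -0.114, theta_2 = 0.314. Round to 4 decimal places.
\rho(2) = 0.2825

For an MA(q) process with theta_0 = 1, the autocovariance is
  gamma(k) = sigma^2 * sum_{i=0..q-k} theta_i * theta_{i+k},
and rho(k) = gamma(k) / gamma(0). Sigma^2 cancels.
  numerator   = (1)*(0.314) = 0.314.
  denominator = (1)^2 + (-0.114)^2 + (0.314)^2 = 1.111592.
  rho(2) = 0.314 / 1.111592 = 0.2825.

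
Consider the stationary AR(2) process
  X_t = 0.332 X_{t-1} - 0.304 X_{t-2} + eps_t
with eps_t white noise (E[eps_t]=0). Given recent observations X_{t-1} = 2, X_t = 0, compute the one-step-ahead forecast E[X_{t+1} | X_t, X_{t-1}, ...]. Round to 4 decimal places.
E[X_{t+1} \mid \mathcal F_t] = -0.6080

For an AR(p) model X_t = c + sum_i phi_i X_{t-i} + eps_t, the
one-step-ahead conditional mean is
  E[X_{t+1} | X_t, ...] = c + sum_i phi_i X_{t+1-i}.
Substitute known values:
  E[X_{t+1} | ...] = (0.332) * (0) + (-0.304) * (2)
                   = -0.6080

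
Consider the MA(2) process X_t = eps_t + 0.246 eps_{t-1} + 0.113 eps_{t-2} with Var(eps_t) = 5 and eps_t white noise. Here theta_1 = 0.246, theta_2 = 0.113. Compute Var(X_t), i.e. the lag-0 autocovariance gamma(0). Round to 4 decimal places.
\gamma(0) = 5.3664

For an MA(q) process X_t = eps_t + sum_i theta_i eps_{t-i} with
Var(eps_t) = sigma^2, the variance is
  gamma(0) = sigma^2 * (1 + sum_i theta_i^2).
  sum_i theta_i^2 = (0.246)^2 + (0.113)^2 = 0.060516 + 0.012769 = 0.073285.
  gamma(0) = 5 * (1 + 0.073285) = 5 * 1.073285 = 5.366425, which rounds to 5.3664.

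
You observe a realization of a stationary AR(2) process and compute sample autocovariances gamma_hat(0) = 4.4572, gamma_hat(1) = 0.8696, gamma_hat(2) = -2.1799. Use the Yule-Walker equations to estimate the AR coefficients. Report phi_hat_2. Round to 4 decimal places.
\hat\phi_{2} = -0.5480

The Yule-Walker equations for an AR(p) process read, in matrix form,
  Gamma_p phi = r_p,   with   (Gamma_p)_{ij} = gamma(|i - j|),
                       (r_p)_i = gamma(i),   i,j = 1..p.
Substitute the sample gammas (Toeplitz matrix and right-hand side of size 2):
  Gamma_p = [[4.4572, 0.8696], [0.8696, 4.4572]]
  r_p     = [0.8696, -2.1799]
Written out:
  4.4572 phi_1 + 0.8696 phi_2 = 0.8696
  0.8696 phi_1 + 4.4572 phi_2 = -2.1799
Solve by Cramer's rule:
  det = gamma(0)^2 - gamma(1)^2 = (4.4572)^2 - (0.8696)^2 = 19.86663184 - 0.75620416 = 19.11042768
  phi_hat_1 = [gamma(1) gamma(0) - gamma(1) gamma(2)] / det = [(0.8696)(4.4572) - (0.8696)(-2.1799)] / 19.11042768 = 5.77162216 / 19.11042768 = 0.302
  phi_hat_2 = [gamma(0) gamma(2) - gamma(1)^2] / det = [(4.4572)(-2.1799) - (0.8696)^2] / 19.11042768 = -10.47245444 / 19.11042768 = -0.548
So phi_hat = [0.3020, -0.5480].
Therefore phi_hat_2 = -0.5480.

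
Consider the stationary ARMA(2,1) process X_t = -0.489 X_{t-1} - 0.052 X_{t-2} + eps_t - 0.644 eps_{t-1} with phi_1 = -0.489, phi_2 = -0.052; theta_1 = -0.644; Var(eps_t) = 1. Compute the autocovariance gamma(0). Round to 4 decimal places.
\gamma(0) = 2.5753

Multiply the model equation by X_{t-k} and take expectations. With theta_0 = psi_0 = 1 and psi_j the MA(infinity) weights, this gives
  gamma(k) - sum_i phi_i gamma(k-i) = c_k,
  c_k = sigma^2 * sum_{j=k..q} theta_j psi_{j-k}   (c_k = 0 for k > q),
using gamma(-m) = gamma(m).
psi-weights needed (psi_j = theta_j + sum_i phi_i psi_{j-i}):
  psi_1 = theta_1 + phi_1 = -0.644 + (-0.489) = -1.133
Right-hand sides:
  c_0 = sigma^2 (1 + theta_1 psi_1) = 1 * (1 + (-0.644)(-1.133)) = 1 * 1.729652 = 1.729652
  c_1 = sigma^2 theta_1 = 1 * (-0.644) = -0.644
  c_2 = 0
Equations for k = 0, 1, 2 (AR order 2, c_2 = 0):
  (E0) gamma(0) = phi_1 gamma(1) + phi_2 gamma(2) + c_0
  (E1) gamma(1) = phi_1 gamma(0) + phi_2 gamma(1) + c_1
  (E2) gamma(2) = phi_1 gamma(1) + phi_2 gamma(0)
From (E1): gamma(1) = A gamma(0) + B with
  A = phi_1 / (1 - phi_2) = -0.489 / 1.052 = -0.464829,   B = c_1 / (1 - phi_2) = -0.644 / 1.052 = -0.612167.
Insert (E2) into (E0): gamma(0) (1 - phi_2^2) = phi_1 (1 + phi_2) gamma(1) + c_0.
  phi_1 (1 + phi_2) = (-0.489)(0.948) = -0.463572,   1 - phi_2^2 = 0.997296.
Replace gamma(1) by A gamma(0) + B and collect gamma(0):
  gamma(0) [0.997296 - (-0.463572)(-0.464829)] = (-0.463572)(-0.612167) + 1.729652
  gamma(0) * 0.781814 = 2.013436
  gamma(0) = 2.013436 / 0.781814 = 2.575337.
Therefore gamma(0) = 2.5753 (to 4 decimal places).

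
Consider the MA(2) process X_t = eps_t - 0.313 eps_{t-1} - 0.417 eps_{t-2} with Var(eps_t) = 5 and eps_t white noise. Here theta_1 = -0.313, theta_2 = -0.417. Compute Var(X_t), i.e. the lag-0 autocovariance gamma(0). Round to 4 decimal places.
\gamma(0) = 6.3593

For an MA(q) process X_t = eps_t + sum_i theta_i eps_{t-i} with
Var(eps_t) = sigma^2, the variance is
  gamma(0) = sigma^2 * (1 + sum_i theta_i^2).
  sum_i theta_i^2 = (-0.313)^2 + (-0.417)^2 = 0.097969 + 0.173889 = 0.271858.
  gamma(0) = 5 * (1 + 0.271858) = 5 * 1.271858 = 6.35929, which rounds to 6.3593.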